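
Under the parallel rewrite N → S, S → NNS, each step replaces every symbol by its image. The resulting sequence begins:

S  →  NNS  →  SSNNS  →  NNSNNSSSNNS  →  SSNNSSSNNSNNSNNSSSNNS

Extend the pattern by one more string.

Replace each of the 21 characters of SSNNSSSNNSNNSNNSSSNNS in place — NNS NNS S S NNS NNS NNS S S NNS S S NNS S S NNS NNS NNS S S NNS — and concatenate.

NNSNNSSSNNSNNSNNSSSNNSSSNNSSSNNSNNSNNSSSNNS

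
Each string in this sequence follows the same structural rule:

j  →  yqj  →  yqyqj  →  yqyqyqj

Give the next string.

The strings grow by a fixed prefix yq each time.
So the next term is yq·yqyqyqj.

yqyqyqyqj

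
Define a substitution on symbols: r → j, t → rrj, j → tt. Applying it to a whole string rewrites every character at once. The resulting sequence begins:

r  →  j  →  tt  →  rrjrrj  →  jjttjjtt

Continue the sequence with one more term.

ttttrrjrrjttttrrjrrj

Apply φ to jjttjjtt symbol by symbol: j→tt, j→tt, t→rrj, t→rrj, j→tt, j→tt, t→rrj, t→rrj; joined: tt tt rrj rrj tt tt rrj rrj.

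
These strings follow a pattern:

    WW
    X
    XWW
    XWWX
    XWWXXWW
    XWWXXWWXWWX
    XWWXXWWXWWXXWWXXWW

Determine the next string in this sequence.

This is a Fibonacci-style word recurrence s(k) = s(k−1)·s(k−2): e.g. X·WW = XWW.
So term 8 is XWWXXWWXWWXXWWXXWW·XWWXXWWXWWX.

XWWXXWWXWWXXWWXXWWXWWXXWWXWWX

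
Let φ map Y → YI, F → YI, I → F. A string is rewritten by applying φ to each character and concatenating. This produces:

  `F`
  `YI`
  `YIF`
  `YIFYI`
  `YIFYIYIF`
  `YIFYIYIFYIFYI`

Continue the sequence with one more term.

Replace each of the 13 characters of YIFYIYIFYIFYI in place — YI F YI YI F YI F YI YI F YI YI F — and concatenate.

YIFYIYIFYIFYIYIFYIYIF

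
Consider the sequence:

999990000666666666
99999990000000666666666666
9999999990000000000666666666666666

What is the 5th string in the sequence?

Each string has the form 9^{2n+1} 0^{3n-2} 6^{3n+3}, where the shown terms are n = 2, 3, 4.
At n = 6 the blocks have lengths 13, 16, 21.

99999999999990000000000000000666666666666666666666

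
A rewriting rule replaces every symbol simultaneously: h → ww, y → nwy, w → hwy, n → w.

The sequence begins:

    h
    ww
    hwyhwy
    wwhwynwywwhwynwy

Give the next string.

Replace each of the 16 characters of wwhwynwywwhwynwy in place — hwy hwy ww hwy nwy w hwy nwy hwy hwy ww hwy nwy w hwy nwy — and concatenate.

hwyhwywwhwynwywhwynwyhwyhwywwhwynwywhwynwy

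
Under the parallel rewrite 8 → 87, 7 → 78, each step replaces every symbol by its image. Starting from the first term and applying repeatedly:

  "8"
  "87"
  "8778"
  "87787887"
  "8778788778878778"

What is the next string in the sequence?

Rewriting the 16 symbols of 8778788778878778 one by one yields 87 78 78 87 78 87 87 78 78 87 87 78 87 78 78 87; concatenated:

87787887788787787887877887787887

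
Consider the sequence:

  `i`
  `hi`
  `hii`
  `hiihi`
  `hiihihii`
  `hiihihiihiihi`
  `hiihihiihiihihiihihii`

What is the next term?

Each term (from the third on) is the previous term followed by the one before it: term 3 = hi·i = hii.
The next term joins hiihihiihiihihiihihii and hiihihiihiihi.

hiihihiihiihihiihihiihiihihiihiihi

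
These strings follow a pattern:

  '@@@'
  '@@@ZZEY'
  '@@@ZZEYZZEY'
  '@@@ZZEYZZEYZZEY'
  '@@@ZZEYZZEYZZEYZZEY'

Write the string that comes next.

Each term is the previous one with ZZEY appended.
So the next term is @@@ZZEYZZEYZZEYZZEY·ZZEY.

@@@ZZEYZZEYZZEYZZEYZZEY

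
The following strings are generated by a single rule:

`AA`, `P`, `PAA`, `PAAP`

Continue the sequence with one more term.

From term 3 onward, concatenate the last term with the second-to-last: P·AA = PAA, PAA·P = PAAP, …
The next term joins PAAP and PAA.

PAAPPAA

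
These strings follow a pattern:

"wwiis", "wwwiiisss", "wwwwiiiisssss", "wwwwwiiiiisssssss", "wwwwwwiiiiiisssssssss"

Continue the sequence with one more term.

Reading off run lengths: w runs 2, 3, 4, 5, 6; i runs 2, 3, 4, 5, 6; s runs 1, 3, 5, 7, 9 — each is linear in n (n = 1, 2, …).
For the next term, n = 6, so the run lengths are 7, 7, 11.

wwwwwwwiiiiiiisssssssssss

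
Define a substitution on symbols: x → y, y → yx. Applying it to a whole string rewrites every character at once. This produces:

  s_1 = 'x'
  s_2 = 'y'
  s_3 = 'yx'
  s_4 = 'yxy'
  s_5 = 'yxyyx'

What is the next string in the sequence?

Expanding yxyyx: y→yx, x→y, y→yx, y→yx, x→y. Concatenated: yx y yx yx y.

yxyyxyxy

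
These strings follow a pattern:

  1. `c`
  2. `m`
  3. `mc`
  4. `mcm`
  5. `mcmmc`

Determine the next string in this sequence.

mcmmcmcm

This is a Fibonacci-style word recurrence s(k) = s(k−1)·s(k−2): e.g. m·c = mc.
So term 6 is mcmmc·mcm.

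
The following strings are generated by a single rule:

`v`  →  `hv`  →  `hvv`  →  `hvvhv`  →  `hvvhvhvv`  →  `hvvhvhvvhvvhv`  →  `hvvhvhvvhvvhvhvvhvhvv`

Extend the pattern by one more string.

From term 3 onward, concatenate the last term with the second-to-last: hv·v = hvv, hvv·hv = hvvhv, …
So term 8 is hvvhvhvvhvvhvhvvhvhvv·hvvhvhvvhvvhv.

hvvhvhvvhvvhvhvvhvhvvhvvhvhvvhvvhv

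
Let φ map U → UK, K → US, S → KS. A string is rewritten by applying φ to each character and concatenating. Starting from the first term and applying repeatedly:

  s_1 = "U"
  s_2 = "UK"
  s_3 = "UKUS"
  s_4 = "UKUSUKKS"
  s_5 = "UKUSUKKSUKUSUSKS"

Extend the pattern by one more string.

UKUSUKKSUKUSUSKSUKUSUKKSUKKSUSKS

Replace each of the 16 characters of UKUSUKKSUKUSUSKS in place — UK US UK KS UK US US KS UK US UK KS UK KS US KS — and concatenate.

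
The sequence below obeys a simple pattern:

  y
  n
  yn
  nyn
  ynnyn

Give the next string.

This is a Fibonacci-style word recurrence s(k) = s(k−2)·s(k−1): e.g. y·n = yn.
The next term joins nyn and ynnyn.

nynynnyn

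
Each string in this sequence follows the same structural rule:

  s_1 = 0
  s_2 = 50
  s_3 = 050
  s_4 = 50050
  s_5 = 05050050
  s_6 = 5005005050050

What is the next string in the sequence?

From term 3 onward, concatenate the second-to-last term with the last: 0·50 = 050, 50·050 = 50050, …
The next term joins 05050050 and 5005005050050.

050500505005005050050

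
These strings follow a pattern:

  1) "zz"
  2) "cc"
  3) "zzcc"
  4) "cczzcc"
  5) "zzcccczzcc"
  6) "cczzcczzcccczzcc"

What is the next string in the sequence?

zzcccczzcccczzcczzcccczzcc

This is a Fibonacci-style word recurrence s(k) = s(k−2)·s(k−1): e.g. zz·cc = zzcc.
The next term joins zzcccczzcc and cczzcczzcccczzcc.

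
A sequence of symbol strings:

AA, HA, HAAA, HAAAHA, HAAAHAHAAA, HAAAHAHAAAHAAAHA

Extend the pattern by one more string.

HAAAHAHAAAHAAAHAHAAAHAHAAA

Each term (from the third on) is the previous term followed by the one before it: term 3 = HA·AA = HAAA.
The next term joins HAAAHAHAAAHAAAHA and HAAAHAHAAA.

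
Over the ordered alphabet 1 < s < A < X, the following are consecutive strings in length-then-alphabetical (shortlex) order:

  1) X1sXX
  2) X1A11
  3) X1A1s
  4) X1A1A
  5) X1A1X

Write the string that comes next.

X1As1

Find the rightmost character of X1A1X below X, bump it to the next letter, and reset everything to its right to 1.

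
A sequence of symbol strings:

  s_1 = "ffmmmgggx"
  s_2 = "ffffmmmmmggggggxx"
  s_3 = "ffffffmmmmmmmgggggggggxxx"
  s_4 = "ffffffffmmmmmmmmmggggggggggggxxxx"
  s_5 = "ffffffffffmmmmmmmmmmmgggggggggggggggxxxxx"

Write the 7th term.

ffffffffffffffmmmmmmmmmmmmmmmgggggggggggggggggggggxxxxxxx

Each string has the form f^{2n} m^{2n+1} g^{3n} x^{n} (n = 1, 2, …).
At n = 7 the blocks have lengths 14, 15, 21, 7.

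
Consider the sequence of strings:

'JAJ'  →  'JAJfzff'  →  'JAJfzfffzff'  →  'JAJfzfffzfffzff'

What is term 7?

JAJfzfffzfffzfffzfffzfffzff

The strings grow by a fixed suffix fzff each time.
From JAJfzfffzfffzff, 3 further steps: JAJfzfffzfffzff → JAJfzfffzfffzfffzff → JAJfzfffzfffzfffzfffzff → (answer).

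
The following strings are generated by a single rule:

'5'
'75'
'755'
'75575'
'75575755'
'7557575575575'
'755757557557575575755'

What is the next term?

7557575575575755757557557575575575

Each term (from the third on) is the previous term followed by the one before it: term 3 = 75·5 = 755.
Continuing: 755757557557575575755 · 7557575575575 gives term 8.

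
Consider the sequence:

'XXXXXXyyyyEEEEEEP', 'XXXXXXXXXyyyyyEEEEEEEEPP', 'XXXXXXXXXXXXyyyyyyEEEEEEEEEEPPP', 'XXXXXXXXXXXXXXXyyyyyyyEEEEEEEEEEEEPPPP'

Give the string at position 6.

Each string has the form X^{3n} y^{n+2} E^{2n+2} P^{n-1}, where the shown terms are n = 2, 3, 4, 5.
Setting n = 7 gives 21, 9, 16, 6 characters in each block.

XXXXXXXXXXXXXXXXXXXXXyyyyyyyyyEEEEEEEEEEEEEEEEPPPPPP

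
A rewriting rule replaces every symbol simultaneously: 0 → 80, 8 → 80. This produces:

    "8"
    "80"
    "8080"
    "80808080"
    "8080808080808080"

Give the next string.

Rewriting the 16 symbols of 8080808080808080 one by one yields 80 80 80 80 80 80 80 80 80 80 80 80 80 80 80 80; concatenated:

80808080808080808080808080808080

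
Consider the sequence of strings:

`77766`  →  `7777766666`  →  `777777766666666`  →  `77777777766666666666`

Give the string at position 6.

The n-th term is 2n+1 7's then 3n-1 6's (n = 1, 2, …).
Setting n = 6 gives 13, 17 characters in each block.

777777777777766666666666666666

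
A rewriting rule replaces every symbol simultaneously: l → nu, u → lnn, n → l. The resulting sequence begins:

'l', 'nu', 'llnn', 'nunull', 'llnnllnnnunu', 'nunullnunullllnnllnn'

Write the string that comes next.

Rewriting the 20 symbols of nunullnunullllnnllnn one by one yields l lnn l lnn nu nu l lnn l lnn nu nu nu nu l l nu nu l l; concatenated:

llnnllnnnunullnnllnnnunununullnunull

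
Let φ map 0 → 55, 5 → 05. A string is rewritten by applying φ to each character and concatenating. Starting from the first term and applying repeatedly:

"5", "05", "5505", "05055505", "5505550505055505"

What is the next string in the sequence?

Rewriting the 16 symbols of 5505550505055505 one by one yields 05 05 55 05 05 05 55 05 55 05 55 05 05 05 55 05; concatenated:

05055505050555055505550505055505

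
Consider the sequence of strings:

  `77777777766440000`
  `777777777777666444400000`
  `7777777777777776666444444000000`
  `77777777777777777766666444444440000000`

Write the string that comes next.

777777777777777777777666666444444444400000000

The n-th term is 3n+3 7's then n 6's then 2n-2 4's then n+2 0's, where the shown terms are n = 2, 3, 4, 5.
For the next term, n = 6, so the run lengths are 21, 6, 10, 8.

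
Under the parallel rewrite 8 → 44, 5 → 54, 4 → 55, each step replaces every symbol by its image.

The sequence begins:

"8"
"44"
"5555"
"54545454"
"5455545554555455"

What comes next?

Replace each of the 16 characters of 5455545554555455 in place — 54 55 54 54 54 55 54 54 54 55 54 54 54 55 54 54 — and concatenate.

54555454545554545455545454555454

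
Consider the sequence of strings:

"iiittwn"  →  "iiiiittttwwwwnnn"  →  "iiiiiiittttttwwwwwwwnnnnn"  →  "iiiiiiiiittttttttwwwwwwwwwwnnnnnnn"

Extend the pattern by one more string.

Reading off run lengths: i runs 3, 5, 7, 9; t runs 2, 4, 6, 8; w runs 1, 4, 7, 10; n runs 1, 3, 5, 7 — each is linear in n (n = 1, 2, …).
For the next term, n = 5, so the run lengths are 11, 10, 13, 9.

iiiiiiiiiiittttttttttwwwwwwwwwwwwwnnnnnnnnn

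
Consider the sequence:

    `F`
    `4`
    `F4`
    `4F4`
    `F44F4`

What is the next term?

4F4F44F4

This is a Fibonacci-style word recurrence s(k) = s(k−2)·s(k−1): e.g. F·4 = F4.
So term 6 is 4F4·F44F4.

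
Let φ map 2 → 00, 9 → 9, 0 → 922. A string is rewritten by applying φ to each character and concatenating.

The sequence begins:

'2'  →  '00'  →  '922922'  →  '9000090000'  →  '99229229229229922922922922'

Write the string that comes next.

990000900009000090000990000900009000090000

Replace each of the 26 characters of 99229229229229922922922922 in place — 9 9 00 00 9 00 00 9 00 00 9 00 00 9 9 00 00 9 00 00 9 00 00 9 00 00 — and concatenate.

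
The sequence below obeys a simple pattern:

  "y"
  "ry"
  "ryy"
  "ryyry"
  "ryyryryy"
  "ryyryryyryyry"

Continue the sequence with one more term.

This is a Fibonacci-style word recurrence s(k) = s(k−1)·s(k−2): e.g. ry·y = ryy.
So term 7 is ryyryryyryyry·ryyryryy.

ryyryryyryyryryyryryy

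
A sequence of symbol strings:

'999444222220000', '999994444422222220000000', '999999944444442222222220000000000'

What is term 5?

999999999994444444444422222222222220000000000000000

Term n consists of 2n+1 9's, followed by 2n+1 4's, followed by 2n+3 2's, followed by 3n+1 0's (n = 1, 2, …).
Setting n = 5 gives 11, 11, 13, 16 characters in each block.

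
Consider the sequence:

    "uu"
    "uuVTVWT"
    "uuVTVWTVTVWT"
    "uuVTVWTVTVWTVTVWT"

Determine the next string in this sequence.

Every step adds VTVWT to the end: s(k+1) = s(k)·VTVWT.
So the next term is uuVTVWTVTVWTVTVWT·VTVWT.

uuVTVWTVTVWTVTVWTVTVWT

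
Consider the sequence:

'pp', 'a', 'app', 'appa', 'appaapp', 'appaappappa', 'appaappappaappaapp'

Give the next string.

From term 3 onward, concatenate the last term with the second-to-last: a·pp = app, app·a = appa, …
Continuing: appaappappaappaapp · appaappappa gives term 8.

appaappappaappaappappaappappa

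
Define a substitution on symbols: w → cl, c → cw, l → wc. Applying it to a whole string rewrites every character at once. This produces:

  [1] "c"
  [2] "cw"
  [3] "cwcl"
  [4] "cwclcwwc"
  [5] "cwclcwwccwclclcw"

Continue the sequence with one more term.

cwclcwwccwclclcwcwclcwwccwwccwcl

Applying the rule to each of the 16 symbols of cwclcwwccwclclcw gives the pieces cw cl cw wc cw cl cl cw cw cl cw wc cw wc cw cl, which concatenate to the answer.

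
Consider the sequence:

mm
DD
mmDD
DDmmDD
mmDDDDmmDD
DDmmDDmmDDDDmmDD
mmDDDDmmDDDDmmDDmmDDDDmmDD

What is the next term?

DDmmDDmmDDDDmmDDmmDDDDmmDDDDmmDDmmDDDDmmDD

Each term (from the third on) is the two preceding terms concatenated in order: term 3 = mm·DD = mmDD.
The next term joins DDmmDDmmDDDDmmDD and mmDDDDmmDDDDmmDDmmDDDDmmDD.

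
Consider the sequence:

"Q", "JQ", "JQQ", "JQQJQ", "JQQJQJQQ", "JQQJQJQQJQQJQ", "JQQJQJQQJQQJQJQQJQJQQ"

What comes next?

JQQJQJQQJQQJQJQQJQJQQJQQJQJQQJQQJQ

Each term (from the third on) is the previous term followed by the one before it: term 3 = JQ·Q = JQQ.
The next term joins JQQJQJQQJQQJQJQQJQJQQ and JQQJQJQQJQQJQ.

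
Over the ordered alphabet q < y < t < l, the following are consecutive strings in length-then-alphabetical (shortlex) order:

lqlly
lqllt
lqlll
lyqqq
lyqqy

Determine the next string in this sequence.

lyqqt

Find the rightmost character of lyqqy below l, bump it to the next letter, and reset everything to its right to q.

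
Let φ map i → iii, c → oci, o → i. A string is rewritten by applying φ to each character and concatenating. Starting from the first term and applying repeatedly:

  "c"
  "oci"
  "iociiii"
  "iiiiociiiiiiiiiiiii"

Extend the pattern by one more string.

iiiiiiiiiiiiiociiiiiiiiiiiiiiiiiiiiiiiiiiiiiiiiiiiiiiii

Replace each of the 19 characters of iiiiociiiiiiiiiiiii in place — iii iii iii iii i oci iii iii iii iii iii iii iii iii iii iii iii iii iii — and concatenate.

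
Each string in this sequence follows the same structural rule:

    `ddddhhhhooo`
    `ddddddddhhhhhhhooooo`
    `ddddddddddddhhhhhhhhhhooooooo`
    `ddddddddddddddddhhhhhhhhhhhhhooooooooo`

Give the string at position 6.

ddddddddddddddddddddddddhhhhhhhhhhhhhhhhhhhooooooooooooo

The n-th term is 4n d's then 3n+1 h's then 2n+1 o's (n = 1, 2, …).
Setting n = 6 gives 24, 19, 13 characters in each block.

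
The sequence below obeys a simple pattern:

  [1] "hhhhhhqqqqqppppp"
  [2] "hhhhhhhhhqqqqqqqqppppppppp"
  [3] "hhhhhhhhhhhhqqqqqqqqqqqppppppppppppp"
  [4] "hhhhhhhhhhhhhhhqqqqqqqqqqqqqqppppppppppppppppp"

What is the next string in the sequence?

Each string has the form h^{3n+3} q^{3n+2} p^{4n+1} (n = 1, 2, …).
Setting n = 5 gives 18, 17, 21 characters in each block.

hhhhhhhhhhhhhhhhhhqqqqqqqqqqqqqqqqqppppppppppppppppppppp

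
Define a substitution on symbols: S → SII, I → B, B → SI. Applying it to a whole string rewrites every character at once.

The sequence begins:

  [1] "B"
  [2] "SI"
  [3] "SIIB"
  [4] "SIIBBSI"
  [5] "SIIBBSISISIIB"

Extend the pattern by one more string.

SIIBBSISISIIBSIIBSIIBBSI

φ(SIIBBSISISIIB) expands symbol-by-symbol to SII B B SI SI SII B SII B SII B B SI; joining the 13 pieces gives the next term.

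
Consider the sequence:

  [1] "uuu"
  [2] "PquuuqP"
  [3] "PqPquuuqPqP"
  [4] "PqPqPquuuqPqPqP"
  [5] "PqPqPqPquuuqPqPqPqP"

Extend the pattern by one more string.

PqPqPqPqPquuuqPqPqPqPqP

Each term wraps the previous one in Pq on the left and qP on the right.
One more step from PqPqPqPquuuqPqPqPqP gives the answer.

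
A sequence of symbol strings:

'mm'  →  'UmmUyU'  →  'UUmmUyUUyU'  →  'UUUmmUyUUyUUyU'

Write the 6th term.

UUUUUmmUyUUyUUyUUyUUyU

s(k+1) = U·s(k)·UyU, so each term gains U as a prefix and UyU as a suffix.
From UUUmmUyUUyUUyU, 2 further steps: UUUmmUyUUyUUyU → UUUUmmUyUUyUUyUUyU → (answer).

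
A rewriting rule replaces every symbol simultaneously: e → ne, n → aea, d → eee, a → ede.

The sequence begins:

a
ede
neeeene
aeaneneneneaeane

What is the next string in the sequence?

Replace each of the 16 characters of aeaneneneneaeane in place — ede ne ede aea ne aea ne aea ne aea ne ede ne ede aea ne — and concatenate.

edeneedeaeaneaeaneaeaneaeaneedeneedeaeane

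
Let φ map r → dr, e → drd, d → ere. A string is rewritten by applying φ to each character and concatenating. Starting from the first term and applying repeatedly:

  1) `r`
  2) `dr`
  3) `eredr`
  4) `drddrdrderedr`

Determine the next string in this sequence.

Replace each of the 13 characters of drddrdrderedr in place — ere dr ere ere dr ere dr ere drd dr drd ere dr — and concatenate.

eredrereeredreredreredrddrdrderedr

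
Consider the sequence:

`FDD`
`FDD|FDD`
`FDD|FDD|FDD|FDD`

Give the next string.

FDD|FDD|FDD|FDD|FDD|FDD|FDD|FDD

Each string is two copies of the previous one joined by '|'.
So the next term is two copies of FDD|FDD|FDD|FDD with '|' between the halves.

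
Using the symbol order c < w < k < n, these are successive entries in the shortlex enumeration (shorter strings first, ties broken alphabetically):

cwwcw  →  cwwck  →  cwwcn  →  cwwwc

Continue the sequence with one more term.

The successor of cwwwc increments the rightmost position that isn't already n and resets every position after it to c.

cwwww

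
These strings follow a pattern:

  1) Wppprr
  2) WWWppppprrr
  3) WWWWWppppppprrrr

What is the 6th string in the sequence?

WWWWWWWWWWWppppppppppppprrrrrrr

Term n consists of 2n-1 W's, followed by 2n+1 p's, followed by n+1 r's (n = 1, 2, …).
At n = 6 the blocks have lengths 11, 13, 7.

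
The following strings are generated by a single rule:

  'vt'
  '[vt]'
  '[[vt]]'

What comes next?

s(k+1) = [·s(k)·], so each term gains [ as a prefix and ] as a suffix.
So the next term is [·[[vt]]·].

[[[vt]]]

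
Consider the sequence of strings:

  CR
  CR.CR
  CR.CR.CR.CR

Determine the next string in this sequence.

s(k+1) = s(k)·.·s(k) — each term doubles the last with '.' between the halves.
Doubling CR.CR.CR.CR with '.' between the halves:

CR.CR.CR.CR.CR.CR.CR.CR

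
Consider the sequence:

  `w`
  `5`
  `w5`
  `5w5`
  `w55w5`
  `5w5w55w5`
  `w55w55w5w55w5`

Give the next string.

5w5w55w5w55w55w5w55w5

From term 3 onward, concatenate the second-to-last term with the last: w·5 = w5, 5·w5 = 5w5, …
The next term joins 5w5w55w5 and w55w55w5w55w5.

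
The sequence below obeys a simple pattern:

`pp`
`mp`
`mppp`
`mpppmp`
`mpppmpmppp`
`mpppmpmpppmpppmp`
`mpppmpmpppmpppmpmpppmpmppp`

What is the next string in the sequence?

mpppmpmpppmpppmpmpppmpmpppmpppmpmpppmpppmp

This is a Fibonacci-style word recurrence s(k) = s(k−1)·s(k−2): e.g. mp·pp = mppp.
The next term joins mpppmpmpppmpppmpmpppmpmppp and mpppmpmpppmpppmp.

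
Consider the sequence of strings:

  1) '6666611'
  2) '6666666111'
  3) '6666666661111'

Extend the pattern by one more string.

6666666666611111

Each string has the form 6^{2n-1} 1^{n-1}, where the shown terms are n = 3, 4, 5.
Setting n = 6 gives 11, 5 characters in each block.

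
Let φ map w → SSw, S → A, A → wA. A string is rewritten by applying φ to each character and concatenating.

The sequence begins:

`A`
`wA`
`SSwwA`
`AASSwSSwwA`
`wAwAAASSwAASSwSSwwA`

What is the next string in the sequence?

Replace each of the 19 characters of wAwAAASSwAASSwSSwwA in place — SSw wA SSw wA wA wA A A SSw wA wA A A SSw A A SSw SSw wA — and concatenate.

SSwwASSwwAwAwAAASSwwAwAAASSwAASSwSSwwA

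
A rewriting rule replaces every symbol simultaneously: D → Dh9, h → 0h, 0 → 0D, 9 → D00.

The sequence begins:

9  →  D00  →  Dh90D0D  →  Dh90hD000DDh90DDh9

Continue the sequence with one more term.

φ(Dh90hD000DDh90DDh9) expands symbol-by-symbol to Dh9 0h D00 0D 0h Dh9 0D 0D 0D Dh9 Dh9 0h D00 0D Dh9 Dh9 0h D00; joining the 18 pieces gives the next term.

Dh90hD000D0hDh90D0D0DDh9Dh90hD000DDh9Dh90hD00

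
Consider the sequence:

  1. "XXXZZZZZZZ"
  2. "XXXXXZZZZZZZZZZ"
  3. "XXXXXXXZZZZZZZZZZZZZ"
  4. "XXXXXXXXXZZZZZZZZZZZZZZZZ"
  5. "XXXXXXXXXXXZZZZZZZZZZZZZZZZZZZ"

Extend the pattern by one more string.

Term n consists of 2n-1 X's, followed by 3n+1 Z's, where the shown terms are n = 2, 3, 4, 5, 6.
For the next term, n = 7, so the run lengths are 13, 22.

XXXXXXXXXXXXXZZZZZZZZZZZZZZZZZZZZZZ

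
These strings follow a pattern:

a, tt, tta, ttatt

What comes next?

ttatttta

Each term (from the third on) is the previous term followed by the one before it: term 3 = tt·a = tta.
The next term joins ttatt and tta.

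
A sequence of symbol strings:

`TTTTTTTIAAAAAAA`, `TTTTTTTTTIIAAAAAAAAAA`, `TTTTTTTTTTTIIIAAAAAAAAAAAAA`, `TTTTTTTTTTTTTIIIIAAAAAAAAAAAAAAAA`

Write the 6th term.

Term n consists of 2n+3 T's, followed by n-1 I's, followed by 3n+1 A's, where the shown terms are n = 2, 3, 4, 5.
For term 6, n = 7, so the run lengths are 17, 6, 22.

TTTTTTTTTTTTTTTTTIIIIIIAAAAAAAAAAAAAAAAAAAAAA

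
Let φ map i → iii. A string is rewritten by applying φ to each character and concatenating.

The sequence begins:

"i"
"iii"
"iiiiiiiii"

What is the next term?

iiiiiiiiiiiiiiiiiiiiiiiiiii

Apply φ to iiiiiiiii symbol by symbol: i→iii, i→iii, i→iii, i→iii, i→iii, i→iii, i→iii, i→iii, i→iii; joined: iii iii iii iii iii iii iii iii iii.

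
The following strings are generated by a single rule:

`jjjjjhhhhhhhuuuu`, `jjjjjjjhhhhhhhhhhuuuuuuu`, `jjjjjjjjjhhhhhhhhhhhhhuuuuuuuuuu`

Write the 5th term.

jjjjjjjjjjjjjhhhhhhhhhhhhhhhhhhhuuuuuuuuuuuuuuuu

Each string has the form j^{2n+1} h^{3n+1} u^{3n-2}, where the shown terms are n = 2, 3, 4.
Setting n = 6 gives 13, 19, 16 characters in each block.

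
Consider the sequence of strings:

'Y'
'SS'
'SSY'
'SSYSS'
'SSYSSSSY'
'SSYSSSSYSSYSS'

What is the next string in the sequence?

This is a Fibonacci-style word recurrence s(k) = s(k−1)·s(k−2): e.g. SS·Y = SSY.
Continuing: SSYSSSSYSSYSS · SSYSSSSY gives term 7.

SSYSSSSYSSYSSSSYSSSSY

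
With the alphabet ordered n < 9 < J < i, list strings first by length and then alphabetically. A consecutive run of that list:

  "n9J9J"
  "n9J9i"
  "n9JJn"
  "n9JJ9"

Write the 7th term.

Stepping forward 3 times from n9JJ9: n9JJ9 → n9JJJ → n9JJi, then the target.

n9Jin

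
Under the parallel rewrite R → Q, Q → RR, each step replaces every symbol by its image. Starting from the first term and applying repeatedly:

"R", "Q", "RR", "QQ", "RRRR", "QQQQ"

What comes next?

RRRRRRRR

Rewriting each symbol of QQQQ: Q→RR, Q→RR, Q→RR, Q→RR, which concatenates to RR RR RR RR.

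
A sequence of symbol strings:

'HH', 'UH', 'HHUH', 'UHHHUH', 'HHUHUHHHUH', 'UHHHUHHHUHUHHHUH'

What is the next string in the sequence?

HHUHUHHHUHUHHHUHHHUHUHHHUH

Each term (from the third on) is the two preceding terms concatenated in order: term 3 = HH·UH = HHUH.
So term 7 is HHUHUHHHUH·UHHHUHHHUHUHHHUH.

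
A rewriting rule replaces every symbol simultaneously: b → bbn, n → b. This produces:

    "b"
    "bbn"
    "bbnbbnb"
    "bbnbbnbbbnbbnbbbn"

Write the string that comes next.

bbnbbnbbbnbbnbbbnbbnbbnbbbnbbnbbbnbbnbbnb

φ(bbnbbnbbbnbbnbbbn) expands symbol-by-symbol to bbn bbn b bbn bbn b bbn bbn bbn b bbn bbn b bbn bbn bbn b; joining the 17 pieces gives the next term.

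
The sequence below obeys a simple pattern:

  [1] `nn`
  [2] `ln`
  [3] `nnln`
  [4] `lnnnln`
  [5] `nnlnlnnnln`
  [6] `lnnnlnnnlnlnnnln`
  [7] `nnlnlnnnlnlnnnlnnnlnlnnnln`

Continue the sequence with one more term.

lnnnlnnnlnlnnnlnnnlnlnnnlnlnnnlnnnlnlnnnln

This is a Fibonacci-style word recurrence s(k) = s(k−2)·s(k−1): e.g. nn·ln = nnln.
So term 8 is lnnnlnnnlnlnnnln·nnlnlnnnlnlnnnlnnnlnlnnnln.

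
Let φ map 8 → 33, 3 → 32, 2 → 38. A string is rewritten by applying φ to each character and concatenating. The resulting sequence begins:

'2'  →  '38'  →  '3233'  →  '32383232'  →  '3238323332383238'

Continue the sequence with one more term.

Replace each of the 16 characters of 3238323332383238 in place — 32 38 32 33 32 38 32 32 32 38 32 33 32 38 32 33 — and concatenate.

32383233323832323238323332383233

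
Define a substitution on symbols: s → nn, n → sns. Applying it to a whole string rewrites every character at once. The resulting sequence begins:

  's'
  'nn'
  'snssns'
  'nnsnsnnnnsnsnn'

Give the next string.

Rewriting the 14 symbols of nnsnsnnnnsnsnn one by one yields sns sns nn sns nn sns sns sns sns nn sns nn sns sns; concatenated:

snssnsnnsnsnnsnssnssnssnsnnsnsnnsnssns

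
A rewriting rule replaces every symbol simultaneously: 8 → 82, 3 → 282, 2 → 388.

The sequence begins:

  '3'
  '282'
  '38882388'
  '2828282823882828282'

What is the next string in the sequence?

388823888238882388823882828282388823888238882388

Replace each of the 19 characters of 2828282823882828282 in place — 388 82 388 82 388 82 388 82 388 282 82 82 388 82 388 82 388 82 388 — and concatenate.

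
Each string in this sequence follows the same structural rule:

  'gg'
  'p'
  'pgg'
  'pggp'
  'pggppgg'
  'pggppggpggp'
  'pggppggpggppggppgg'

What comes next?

From term 3 onward, concatenate the last term with the second-to-last: p·gg = pgg, pgg·p = pggp, …
So term 8 is pggppggpggppggppgg·pggppggpggp.

pggppggpggppggppggpggppggpggp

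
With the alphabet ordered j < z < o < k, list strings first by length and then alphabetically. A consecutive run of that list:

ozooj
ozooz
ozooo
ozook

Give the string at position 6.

ozokz

Continuing the enumeration 2 steps past ozook: ozook → ozokj → (answer).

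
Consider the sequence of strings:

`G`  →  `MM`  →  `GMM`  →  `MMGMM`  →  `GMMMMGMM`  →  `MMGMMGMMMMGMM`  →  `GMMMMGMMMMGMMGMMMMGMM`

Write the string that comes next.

MMGMMGMMMMGMMGMMMMGMMMMGMMGMMMMGMM

Each term (from the third on) is the two preceding terms concatenated in order: term 3 = G·MM = GMM.
Continuing: MMGMMGMMMMGMM · GMMMMGMMMMGMMGMMMMGMM gives term 8.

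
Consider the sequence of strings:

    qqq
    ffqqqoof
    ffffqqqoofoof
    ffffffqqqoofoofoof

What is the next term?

ffffffffqqqoofoofoofoof

s(k+1) = ff·s(k)·oof, so each term gains ff as a prefix and oof as a suffix.
So the next term is ff·ffffffqqqoofoofoof·oof.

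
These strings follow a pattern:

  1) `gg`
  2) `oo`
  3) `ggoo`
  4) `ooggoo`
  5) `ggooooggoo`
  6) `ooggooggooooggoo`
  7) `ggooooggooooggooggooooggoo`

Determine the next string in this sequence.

ooggooggooooggooggooooggooooggooggooooggoo

Each term (from the third on) is the two preceding terms concatenated in order: term 3 = gg·oo = ggoo.
Continuing: ooggooggooooggoo · ggooooggooooggooggooooggoo gives term 8.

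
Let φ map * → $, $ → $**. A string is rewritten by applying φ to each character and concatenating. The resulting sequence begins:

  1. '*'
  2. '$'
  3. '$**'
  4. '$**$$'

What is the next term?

$**$$$**$**

Rewriting each symbol of $**$$: $→$**, *→$, *→$, $→$**, $→$**, which concatenates to $** $ $ $** $**.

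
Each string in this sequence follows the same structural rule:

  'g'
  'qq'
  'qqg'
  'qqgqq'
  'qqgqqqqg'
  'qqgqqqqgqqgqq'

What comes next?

This is a Fibonacci-style word recurrence s(k) = s(k−1)·s(k−2): e.g. qq·g = qqg.
The next term joins qqgqqqqgqqgqq and qqgqqqqg.

qqgqqqqgqqgqqqqgqqqqg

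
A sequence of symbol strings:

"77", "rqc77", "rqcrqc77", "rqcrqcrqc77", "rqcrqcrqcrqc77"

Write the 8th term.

Each term is the previous one with rqc prepended.
From rqcrqcrqcrqc77, 3 further steps: rqcrqcrqcrqc77 → rqcrqcrqcrqcrqc77 → rqcrqcrqcrqcrqcrqc77 → (answer).

rqcrqcrqcrqcrqcrqcrqc77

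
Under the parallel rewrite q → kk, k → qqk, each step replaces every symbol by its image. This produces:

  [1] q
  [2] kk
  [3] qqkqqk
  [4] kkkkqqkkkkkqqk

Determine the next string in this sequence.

Rewriting the 14 symbols of kkkkqqkkkkkqqk one by one yields qqk qqk qqk qqk kk kk qqk qqk qqk qqk qqk kk kk qqk; concatenated:

qqkqqkqqkqqkkkkkqqkqqkqqkqqkqqkkkkkqqk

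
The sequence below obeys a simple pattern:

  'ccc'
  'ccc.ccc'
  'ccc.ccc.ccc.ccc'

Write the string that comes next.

Each string is two copies of the previous one joined by '.'.
So the next term is two copies of ccc.ccc.ccc.ccc with '.' between the halves.

ccc.ccc.ccc.ccc.ccc.ccc.ccc.ccc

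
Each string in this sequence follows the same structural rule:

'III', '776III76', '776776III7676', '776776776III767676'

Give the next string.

s(k+1) = 776·s(k)·76, so each term gains 776 as a prefix and 76 as a suffix.
One more step from 776776776III767676 gives the answer.

776776776776III76767676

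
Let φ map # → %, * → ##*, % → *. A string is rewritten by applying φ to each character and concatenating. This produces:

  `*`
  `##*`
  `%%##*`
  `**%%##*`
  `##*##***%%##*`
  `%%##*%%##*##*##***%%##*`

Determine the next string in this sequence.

Rewriting the 23 symbols of %%##*%%##*##*##***%%##* one by one yields * * % % ##* * * % % ##* % % ##* % % ##* ##* ##* * * % % ##*; concatenated:

**%%##***%%##*%%##*%%##*##*##***%%##*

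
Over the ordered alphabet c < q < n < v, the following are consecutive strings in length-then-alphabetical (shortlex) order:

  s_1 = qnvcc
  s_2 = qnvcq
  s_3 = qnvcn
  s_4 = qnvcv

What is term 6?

Advancing 2 positions from qnvcv through qnvcv → qnvqc reaches term 6.

qnvqq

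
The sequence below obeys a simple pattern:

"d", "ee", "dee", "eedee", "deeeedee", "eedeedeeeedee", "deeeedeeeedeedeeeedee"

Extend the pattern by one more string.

eedeedeeeedeedeeeedeeeedeedeeeedee

Each term (from the third on) is the two preceding terms concatenated in order: term 3 = d·ee = dee.
So term 8 is eedeedeeeedee·deeeedeeeedeedeeeedee.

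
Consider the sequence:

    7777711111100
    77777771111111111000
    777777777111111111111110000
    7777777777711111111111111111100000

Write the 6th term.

777777777777777111111111111111111111111110000000

The n-th term is 2n+3 7's then 4n+2 1's then n+1 0's (n = 1, 2, …).
Setting n = 6 gives 15, 26, 7 characters in each block.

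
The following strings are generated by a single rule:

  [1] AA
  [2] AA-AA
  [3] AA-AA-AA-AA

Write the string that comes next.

Every step duplicates the string with '-' between the halves.
Doubling AA-AA-AA-AA with '-' between the halves:

AA-AA-AA-AA-AA-AA-AA-AA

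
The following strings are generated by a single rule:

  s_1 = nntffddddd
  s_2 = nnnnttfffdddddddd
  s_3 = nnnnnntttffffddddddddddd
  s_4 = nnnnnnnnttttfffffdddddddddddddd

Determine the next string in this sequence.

The n-th term is 2n n's then n t's then n+1 f's then 3n+2 d's (n = 1, 2, …).
Setting n = 5 gives 10, 5, 6, 17 characters in each block.

nnnnnnnnnntttttffffffddddddddddddddddd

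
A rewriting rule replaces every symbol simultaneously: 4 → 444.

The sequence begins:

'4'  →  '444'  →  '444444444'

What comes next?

Expanding 444444444: 4→444, 4→444, 4→444, 4→444, 4→444, 4→444, 4→444, 4→444, 4→444. Concatenated: 444 444 444 444 444 444 444 444 444.

444444444444444444444444444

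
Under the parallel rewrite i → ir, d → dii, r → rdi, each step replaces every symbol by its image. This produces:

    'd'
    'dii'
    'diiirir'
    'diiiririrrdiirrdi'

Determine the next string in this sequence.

Rewriting the 17 symbols of diiiririrrdiirrdi one by one yields dii ir ir ir rdi ir rdi ir rdi rdi dii ir ir rdi rdi dii ir; concatenated:

diiiririrrdiirrdiirrdirdidiiirirrdirdidiiir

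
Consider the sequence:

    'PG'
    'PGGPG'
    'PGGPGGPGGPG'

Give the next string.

Each string is two copies of the previous one joined by 'G'.
So the next term is two copies of PGGPGGPGGPG with 'G' between the halves.

PGGPGGPGGPGGPGGPGGPGGPG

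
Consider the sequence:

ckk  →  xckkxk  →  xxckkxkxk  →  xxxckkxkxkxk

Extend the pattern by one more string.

s(k+1) = x·s(k)·xk, so each term gains x as a prefix and xk as a suffix.
So the next term is x·xxxckkxkxkxk·xk.

xxxxckkxkxkxkxk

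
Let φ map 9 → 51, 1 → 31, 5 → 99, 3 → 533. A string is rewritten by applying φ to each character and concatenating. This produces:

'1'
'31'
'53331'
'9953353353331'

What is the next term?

515199533533995335339953353353331

Applying the rule to each of the 13 symbols of 9953353353331 gives the pieces 51 51 99 533 533 99 533 533 99 533 533 533 31, which concatenate to the answer.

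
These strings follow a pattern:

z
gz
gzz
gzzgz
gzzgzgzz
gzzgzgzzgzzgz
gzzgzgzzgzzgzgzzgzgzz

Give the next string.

gzzgzgzzgzzgzgzzgzgzzgzzgzgzzgzzgz

From term 3 onward, concatenate the last term with the second-to-last: gz·z = gzz, gzz·gz = gzzgz, …
Continuing: gzzgzgzzgzzgzgzzgzgzz · gzzgzgzzgzzgz gives term 8.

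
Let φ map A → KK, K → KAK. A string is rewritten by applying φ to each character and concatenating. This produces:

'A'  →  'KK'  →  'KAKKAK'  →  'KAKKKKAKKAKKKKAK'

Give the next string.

KAKKKKAKKAKKAKKAKKKKAKKAKKKKAKKAKKAKKAKKKKAK

Applying the rule to each of the 16 symbols of KAKKKKAKKAKKKKAK gives the pieces KAK KK KAK KAK KAK KAK KK KAK KAK KK KAK KAK KAK KAK KK KAK, which concatenate to the answer.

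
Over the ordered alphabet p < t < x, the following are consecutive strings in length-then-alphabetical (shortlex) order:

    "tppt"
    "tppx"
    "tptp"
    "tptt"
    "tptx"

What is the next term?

The successor of tptx increments the rightmost position that isn't already x and resets every position after it to p.

tpxp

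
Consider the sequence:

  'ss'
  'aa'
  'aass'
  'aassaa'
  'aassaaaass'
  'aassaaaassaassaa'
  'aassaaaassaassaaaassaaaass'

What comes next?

aassaaaassaassaaaassaaaassaassaaaassaassaa

Each term (from the third on) is the previous term followed by the one before it: term 3 = aa·ss = aass.
Continuing: aassaaaassaassaaaassaaaass · aassaaaassaassaa gives term 8.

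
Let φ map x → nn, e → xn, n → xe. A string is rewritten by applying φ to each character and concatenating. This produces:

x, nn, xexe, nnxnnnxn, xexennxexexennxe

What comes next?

φ(xexennxexexennxe) expands symbol-by-symbol to nn xn nn xn xe xe nn xn nn xn nn xn xe xe nn xn; joining the 16 pieces gives the next term.

nnxnnnxnxexennxnnnxnnnxnxexennxn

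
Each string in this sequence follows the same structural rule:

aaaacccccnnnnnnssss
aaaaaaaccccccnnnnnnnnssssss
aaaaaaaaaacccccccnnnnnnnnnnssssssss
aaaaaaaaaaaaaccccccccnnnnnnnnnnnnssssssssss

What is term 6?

The n-th term is 3n-2 a's then n+3 c's then 2n+2 n's then 2n s's, where the shown terms are n = 2, 3, 4, 5.
Setting n = 7 gives 19, 10, 16, 14 characters in each block.

aaaaaaaaaaaaaaaaaaaccccccccccnnnnnnnnnnnnnnnnssssssssssssss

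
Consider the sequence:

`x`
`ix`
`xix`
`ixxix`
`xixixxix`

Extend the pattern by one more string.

ixxixxixixxix

Each term (from the third on) is the two preceding terms concatenated in order: term 3 = x·ix = xix.
Continuing: ixxix · xixixxix gives term 6.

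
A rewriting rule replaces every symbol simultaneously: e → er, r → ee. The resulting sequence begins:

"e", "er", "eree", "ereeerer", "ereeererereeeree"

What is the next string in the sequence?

ereeererereeereeereeererereeerer

Applying the rule to each of the 16 symbols of ereeererereeeree gives the pieces er ee er er er ee er ee er ee er er er ee er er, which concatenate to the answer.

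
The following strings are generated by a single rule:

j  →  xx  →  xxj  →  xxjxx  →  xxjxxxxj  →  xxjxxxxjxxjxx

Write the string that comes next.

xxjxxxxjxxjxxxxjxxxxj

This is a Fibonacci-style word recurrence s(k) = s(k−1)·s(k−2): e.g. xx·j = xxj.
The next term joins xxjxxxxjxxjxx and xxjxxxxj.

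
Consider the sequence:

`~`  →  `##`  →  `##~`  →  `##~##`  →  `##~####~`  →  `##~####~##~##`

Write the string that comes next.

Each term (from the third on) is the previous term followed by the one before it: term 3 = ##·~ = ##~.
So term 7 is ##~####~##~##·##~####~.

##~####~##~####~####~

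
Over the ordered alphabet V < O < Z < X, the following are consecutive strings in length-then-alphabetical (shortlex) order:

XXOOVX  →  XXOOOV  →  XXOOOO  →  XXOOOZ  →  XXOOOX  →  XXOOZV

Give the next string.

XXOOZO

The successor of XXOOZV increments the rightmost position that isn't already X and resets every position after it to V.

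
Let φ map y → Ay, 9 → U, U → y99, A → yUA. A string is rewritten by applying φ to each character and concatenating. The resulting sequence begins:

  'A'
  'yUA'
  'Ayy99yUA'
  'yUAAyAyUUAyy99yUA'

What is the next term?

φ(yUAAyAyUUAyy99yUA) expands symbol-by-symbol to Ay y99 yUA yUA Ay yUA Ay y99 y99 yUA Ay Ay U U Ay y99 yUA; joining the 17 pieces gives the next term.

Ayy99yUAyUAAyyUAAyy99y99yUAAyAyUUAyy99yUA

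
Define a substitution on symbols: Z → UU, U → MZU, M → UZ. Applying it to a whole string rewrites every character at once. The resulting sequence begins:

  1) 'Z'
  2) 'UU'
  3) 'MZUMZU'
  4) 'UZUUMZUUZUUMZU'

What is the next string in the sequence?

Replace each of the 14 characters of UZUUMZUUZUUMZU in place — MZU UU MZU MZU UZ UU MZU MZU UU MZU MZU UZ UU MZU — and concatenate.

MZUUUMZUMZUUZUUMZUMZUUUMZUMZUUZUUMZU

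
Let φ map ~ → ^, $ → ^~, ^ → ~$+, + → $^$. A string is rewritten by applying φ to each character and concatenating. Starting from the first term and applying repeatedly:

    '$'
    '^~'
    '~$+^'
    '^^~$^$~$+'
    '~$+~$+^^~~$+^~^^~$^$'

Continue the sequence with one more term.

Applying the rule to each of the 20 symbols of ~$+~$+^^~~$+^~^^~$^$ gives the pieces ^ ^~ $^$ ^ ^~ $^$ ~$+ ~$+ ^ ^ ^~ $^$ ~$+ ^ ~$+ ~$+ ^ ^~ ~$+ ^~, which concatenate to the answer.

^^~$^$^^~$^$~$+~$+^^^~$^$~$+^~$+~$+^^~~$+^~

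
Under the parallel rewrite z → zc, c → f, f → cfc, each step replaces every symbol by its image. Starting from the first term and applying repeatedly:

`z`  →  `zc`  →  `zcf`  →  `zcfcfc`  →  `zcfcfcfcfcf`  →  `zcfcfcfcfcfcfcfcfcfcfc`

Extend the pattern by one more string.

zcfcfcfcfcfcfcfcfcfcfcfcfcfcfcfcfcfcfcfcfcf

Replace each of the 22 characters of zcfcfcfcfcfcfcfcfcfcfc in place — zc f cfc f cfc f cfc f cfc f cfc f cfc f cfc f cfc f cfc f cfc f — and concatenate.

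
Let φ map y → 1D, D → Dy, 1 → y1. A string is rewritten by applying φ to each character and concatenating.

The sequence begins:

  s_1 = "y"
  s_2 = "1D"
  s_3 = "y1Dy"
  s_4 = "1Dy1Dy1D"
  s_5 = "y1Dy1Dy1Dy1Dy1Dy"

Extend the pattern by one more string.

Applying the rule to each of the 16 symbols of y1Dy1Dy1Dy1Dy1Dy gives the pieces 1D y1 Dy 1D y1 Dy 1D y1 Dy 1D y1 Dy 1D y1 Dy 1D, which concatenate to the answer.

1Dy1Dy1Dy1Dy1Dy1Dy1Dy1Dy1Dy1Dy1D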